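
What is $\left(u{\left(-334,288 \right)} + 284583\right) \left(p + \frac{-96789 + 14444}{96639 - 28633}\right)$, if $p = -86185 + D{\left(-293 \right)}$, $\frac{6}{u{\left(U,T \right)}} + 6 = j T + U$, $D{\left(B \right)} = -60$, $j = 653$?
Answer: $- \frac{156670060860934773435}{6383179172} \approx -2.4544 \cdot 10^{10}$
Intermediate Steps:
$u{\left(U,T \right)} = \frac{6}{-6 + U + 653 T}$ ($u{\left(U,T \right)} = \frac{6}{-6 + \left(653 T + U\right)} = \frac{6}{-6 + \left(U + 653 T\right)} = \frac{6}{-6 + U + 653 T}$)
$p = -86245$ ($p = -86185 - 60 = -86245$)
$\left(u{\left(-334,288 \right)} + 284583\right) \left(p + \frac{-96789 + 14444}{96639 - 28633}\right) = \left(\frac{6}{-6 - 334 + 653 \cdot 288} + 284583\right) \left(-86245 + \frac{-96789 + 14444}{96639 - 28633}\right) = \left(\frac{6}{-6 - 334 + 188064} + 284583\right) \left(-86245 - \frac{82345}{68006}\right) = \left(\frac{6}{187724} + 284583\right) \left(-86245 - \frac{82345}{68006}\right) = \left(6 \cdot \frac{1}{187724} + 284583\right) \left(-86245 - \frac{82345}{68006}\right) = \left(\frac{3}{93862} + 284583\right) \left(- \frac{5865259815}{68006}\right) = \frac{26711529549}{93862} \left(- \frac{5865259815}{68006}\right) = - \frac{156670060860934773435}{6383179172}$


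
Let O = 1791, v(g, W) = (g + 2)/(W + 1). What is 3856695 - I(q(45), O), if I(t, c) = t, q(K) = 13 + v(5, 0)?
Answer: 3856675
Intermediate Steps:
v(g, W) = (2 + g)/(1 + W)
q(K) = 20 (q(K) = 13 + (2 + 5)/(1 + 0) = 13 + 7/1 = 13 + 1*7 = 13 + 7 = 20)
3856695 - I(q(45), O) = 3856695 - 1*20 = 3856695 - 20 = 3856675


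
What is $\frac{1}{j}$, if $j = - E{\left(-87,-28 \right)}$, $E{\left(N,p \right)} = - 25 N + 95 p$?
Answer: $\frac{1}{485} \approx 0.0020619$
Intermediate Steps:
$j = 485$ ($j = - (\left(-25\right) \left(-87\right) + 95 \left(-28\right)) = - (2175 - 2660) = \left(-1\right) \left(-485\right) = 485$)
$\frac{1}{j} = \frac{1}{485}$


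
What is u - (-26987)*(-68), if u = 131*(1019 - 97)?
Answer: -1714334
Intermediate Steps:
u = 120782 (u = 131*922 = 120782)
u - (-26987)*(-68) = 120782 - (-26987)*(-68) = 120782 - 1*1835116 = 120782 - 1835116 = -1714334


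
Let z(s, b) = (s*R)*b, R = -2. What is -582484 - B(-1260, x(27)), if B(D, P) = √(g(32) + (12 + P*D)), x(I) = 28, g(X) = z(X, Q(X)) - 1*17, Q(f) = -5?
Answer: -582484 - 3*I*√3885 ≈ -5.8248e+5 - 186.99*I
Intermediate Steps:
z(s, b) = -2*b*s (z(s, b) = (s*(-2))*b = (-2*s)*b = -2*b*s)
g(X) = -17 + 10*X (g(X) = -2*(-5)*X - 1*17 = 10*X - 17 = -17 + 10*X)
B(D, P) = √(315 + D*P) (B(D, P) = √((-17 + 10*32) + (12 + P*D)) = √((-17 + 320) + (12 + D*P)) = √(303 + (12 + D*P)) = √(315 + D*P))
-582484 - B(-1260, x(27)) = -582484 - √(315 - 1260*28) = -582484 - √(315 - 35280) = -582484 - √(-34965) = -582484 - 3*I*√3885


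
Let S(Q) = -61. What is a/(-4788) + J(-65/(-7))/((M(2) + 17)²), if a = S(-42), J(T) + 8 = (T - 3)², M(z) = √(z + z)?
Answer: 63697/636804 ≈ 0.10003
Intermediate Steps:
M(z) = √2*√z (M(z) = √(2*z) = √2*√z)
J(T) = -8 + (-3 + T)² (J(T) = -8 + (T - 3)² = -8 + (-3 + T)²)
a = -61
a/(-4788) + J(-65/(-7))/((M(2) + 17)²) = -61/(-4788) + (-8 + (-3 - 65/(-7))²)/((√2*√2 + 17)²) = -61*(-1/4788) + (-8 + (-3 - 65*(-⅐))²)/((2 + 17)²) = 61/4788 + (-8 + (-3 + 65/7)²)/(19²) = 61/4788 + (-8 + (44/7)²)/361 = 61/4788 + (-8 + 1936/49)*(1/361) = 61/4788 + (1544/49)*(1/361) = 61/4788 + 1544/17689 = 63697/636804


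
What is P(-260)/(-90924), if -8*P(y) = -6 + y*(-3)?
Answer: 129/121232 ≈ 0.0010641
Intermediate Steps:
P(y) = ¾ + 3*y/8 (P(y) = -(-6 + y*(-3))/8 = -(-6 - 3*y)/8 = ¾ + 3*y/8)
P(-260)/(-90924) = (¾ + (3/8)*(-260))/(-90924) = (¾ - 195/2)*(-1/90924) = -387/4*(-1/90924) = 129/121232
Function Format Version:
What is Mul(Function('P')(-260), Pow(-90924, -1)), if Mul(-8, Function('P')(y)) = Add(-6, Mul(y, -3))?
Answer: Rational(129, 121232) ≈ 0.0010641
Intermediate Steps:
Function('P')(y) = Add(Rational(3, 4), Mul(Rational(3, 8), y)) (Function('P')(y) = Mul(Rational(-1, 8), Add(-6, Mul(y, -3))) = Mul(Rational(-1, 8), Add(-6, Mul(-3, y))) = Add(Rational(3, 4), Mul(Rational(3, 8), y)))
Mul(Function('P')(-260), Pow(-90924, -1)) = Mul(Add(Rational(3, 4), Mul(Rational(3, 8), -260)), Pow(-90924, -1)) = Mul(Add(Rational(3, 4), Rational(-195, 2)), Rational(-1, 90924)) = Mul(Rational(-387, 4), Rational(-1, 90924)) = Rational(129, 121232)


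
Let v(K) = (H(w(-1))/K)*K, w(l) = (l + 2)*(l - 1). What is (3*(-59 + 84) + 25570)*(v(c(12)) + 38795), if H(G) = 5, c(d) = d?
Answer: 995026000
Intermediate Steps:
w(l) = (-1 + l)*(2 + l) (w(l) = (2 + l)*(-1 + l) = (-1 + l)*(2 + l))
v(K) = 5 (v(K) = (5/K)*K = 5)
(3*(-59 + 84) + 25570)*(v(c(12)) + 38795) = (3*(-59 + 84) + 25570)*(5 + 38795) = (3*25 + 25570)*38800 = (75 + 25570)*38800 = 25645*38800 = 995026000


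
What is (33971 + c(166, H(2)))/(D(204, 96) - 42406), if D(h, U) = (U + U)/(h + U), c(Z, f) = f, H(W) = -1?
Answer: -424625/530067 ≈ -0.80108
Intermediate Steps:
D(h, U) = 2*U/(U + h) (D(h, U) = (2*U)/(U + h) = 2*U/(U + h))
(33971 + c(166, H(2)))/(D(204, 96) - 42406) = (33971 - 1)/(2*96/(96 + 204) - 42406) = 33970/(2*96/300 - 42406) = 33970/(2*96*(1/300) - 42406) = 33970/(16/25 - 42406) = 33970/(-1060134/25) = 33970*(-25/1060134) = -424625/530067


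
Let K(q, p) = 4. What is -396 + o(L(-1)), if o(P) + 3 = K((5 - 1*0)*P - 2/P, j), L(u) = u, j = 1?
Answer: -395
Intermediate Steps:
o(P) = 1 (o(P) = -3 + 4 = 1)
-396 + o(L(-1)) = -396 + 1 = -395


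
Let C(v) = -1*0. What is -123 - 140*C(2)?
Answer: -123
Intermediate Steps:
C(v) = 0
-123 - 140*C(2) = -123 - 140*0 = -123 + 0 = -123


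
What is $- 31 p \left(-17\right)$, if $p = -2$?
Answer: $-1054$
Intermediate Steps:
$- 31 p \left(-17\right) = \left(-31\right) \left(-2\right) \left(-17\right) = 62 \left(-17\right) = -1054$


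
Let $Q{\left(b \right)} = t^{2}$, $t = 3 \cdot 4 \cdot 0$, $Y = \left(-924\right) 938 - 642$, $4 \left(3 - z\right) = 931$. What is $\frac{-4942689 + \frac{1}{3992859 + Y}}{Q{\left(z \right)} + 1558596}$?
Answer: $- \frac{297084599672}{93680761365} \approx -3.1712$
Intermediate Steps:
$z = - \frac{919}{4}$ ($z = 3 - \frac{931}{4} = - \frac{919}{4} \approx -229.75$)
$Y = -867354$ ($Y = -866712 - 642 = -867354$)
$t = 0$ ($t = 12 \cdot 0 = 0$)
$Q{\left(b \right)} = 0$ ($Q{\left(b \right)} = 0^{2} = 0$)
$\frac{-4942689 + \frac{1}{3992859 + Y}}{Q{\left(z \right)} + 1558596} = \frac{-4942689 + \frac{1}{3992859 - 867354}}{0 + 1558596} = \frac{-4942689 + \frac{1}{3125505}}{1558596} = \left(-4942689 + \frac{1}{3125505}\right) \frac{1}{1558596} = \left(- \frac{15448399182944}{3125505}\right) \frac{1}{1558596} = - \frac{297084599672}{93680761365}$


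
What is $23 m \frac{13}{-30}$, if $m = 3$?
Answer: $- \frac{299}{10} \approx -29.9$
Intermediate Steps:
$23 m \frac{13}{-30} = 23 \cdot 3 \frac{13}{-30} = 69 \cdot 13 \left(- \frac{1}{30}\right) = 69 \left(- \frac{13}{30}\right) = - \frac{299}{10}$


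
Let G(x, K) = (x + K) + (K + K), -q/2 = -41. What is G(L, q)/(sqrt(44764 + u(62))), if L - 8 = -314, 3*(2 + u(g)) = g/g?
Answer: -60*sqrt(402861)/134287 ≈ -0.28359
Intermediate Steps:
u(g) = -5/3 (u(g) = -2 + (g/g)/3 = -2 + (1/3)*1 = -2 + 1/3 = -5/3)
q = 82 (q = -2*(-41) = 82)
L = -306 (L = 8 - 314 = -306)
G(x, K) = x + 3*K (G(x, K) = (K + x) + 2*K = x + 3*K)
G(L, q)/(sqrt(44764 + u(62))) = (-306 + 3*82)/(sqrt(44764 - 5/3)) = (-306 + 246)/(sqrt(134287/3)) = -60*sqrt(402861)/134287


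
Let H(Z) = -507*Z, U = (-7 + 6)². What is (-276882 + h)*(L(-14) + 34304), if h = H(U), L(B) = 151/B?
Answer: -19025120835/2 ≈ -9.5126e+9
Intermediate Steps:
U = 1 (U = (-1)² = 1)
h = -507 (h = -507*1 = -507)
(-276882 + h)*(L(-14) + 34304) = (-276882 - 507)*(151/(-14) + 34304) = -277389*(151*(-1/14) + 34304) = -277389*(-151/14 + 34304) = -277389*480105/14 = -19025120835/2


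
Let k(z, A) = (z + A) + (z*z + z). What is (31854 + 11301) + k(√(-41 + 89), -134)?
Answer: 43069 + 8*√3 ≈ 43083.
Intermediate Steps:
k(z, A) = A + z² + 2*z (k(z, A) = (A + z) + (z² + z) = (A + z) + (z + z²) = A + z² + 2*z)
(31854 + 11301) + k(√(-41 + 89), -134) = (31854 + 11301) + (-134 + (√(-41 + 89))² + 2*√(-41 + 89)) = 43155 + (-134 + (√48)² + 2*√48) = 43155 + (-134 + (4*√3)² + 2*(4*√3)) = 43155 + (-134 + 48 + 8*√3) = 43155 + (-86 + 8*√3) = 43069 + 8*√3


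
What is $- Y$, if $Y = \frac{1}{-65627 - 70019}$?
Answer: $\frac{1}{135646} \approx 7.3721 \cdot 10^{-6}$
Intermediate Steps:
$Y = - \frac{1}{135646}$ ($Y = \frac{1}{-135646} = - \frac{1}{135646} \approx -7.3721 \cdot 10^{-6}$)
$- Y = \left(-1\right) \left(- \frac{1}{135646}\right) = \frac{1}{135646}$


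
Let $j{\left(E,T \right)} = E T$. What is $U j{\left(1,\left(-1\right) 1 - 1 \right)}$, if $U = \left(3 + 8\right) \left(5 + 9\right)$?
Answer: $-308$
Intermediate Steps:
$U = 154$ ($U = 11 \cdot 14 = 154$)
$U j{\left(1,\left(-1\right) 1 - 1 \right)} = 154 \cdot 1 \left(\left(-1\right) 1 - 1\right) = 154 \cdot 1 \left(-1 - 1\right) = 154 \cdot 1 \left(-2\right) = 154 \left(-2\right) = -308$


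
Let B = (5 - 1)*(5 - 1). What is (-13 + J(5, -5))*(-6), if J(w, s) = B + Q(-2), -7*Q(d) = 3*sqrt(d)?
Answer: -18 + 18*I*sqrt(2)/7 ≈ -18.0 + 3.6366*I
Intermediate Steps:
Q(d) = -3*sqrt(d)/7
B = 16 (B = 4*4 = 16)
J(w, s) = 16 - 3*I*sqrt(2)/7
(-13 + J(5, -5))*(-6) = (-13 + (16 - 3*I*sqrt(2)/7))*(-6) = (3 - 3*I*sqrt(2)/7)*(-6) = -18 + 18*I*sqrt(2)/7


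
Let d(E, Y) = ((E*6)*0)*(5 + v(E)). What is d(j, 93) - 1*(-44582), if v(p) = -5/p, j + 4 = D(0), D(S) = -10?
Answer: 44582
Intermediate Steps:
j = -14 (j = -4 - 10 = -14)
d(E, Y) = 0 (d(E, Y) = ((E*6)*0)*(5 - 5/E) = ((6*E)*0)*(5 - 5/E) = 0*(5 - 5/E) = 0)
d(j, 93) - 1*(-44582) = 0 - 1*(-44582) = 0 + 44582 = 44582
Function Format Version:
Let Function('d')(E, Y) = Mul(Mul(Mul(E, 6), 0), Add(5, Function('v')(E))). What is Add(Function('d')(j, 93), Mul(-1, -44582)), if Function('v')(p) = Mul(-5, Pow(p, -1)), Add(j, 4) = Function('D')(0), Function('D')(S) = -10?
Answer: 44582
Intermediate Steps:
j = -14 (j = Add(-4, -10) = -14)
Function('d')(E, Y) = 0 (Function('d')(E, Y) = Mul(Mul(Mul(E, 6), 0), Add(5, Mul(-5, Pow(E, -1)))) = Mul(Mul(Mul(6, E), 0), Add(5, Mul(-5, Pow(E, -1)))) = Mul(0, Add(5, Mul(-5, Pow(E, -1)))) = 0)
Add(Function('d')(j, 93), Mul(-1, -44582)) = Add(0, Mul(-1, -44582)) = Add(0, 44582) = 44582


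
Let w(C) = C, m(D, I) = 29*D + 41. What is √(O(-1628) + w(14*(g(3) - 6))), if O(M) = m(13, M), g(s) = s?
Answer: 2*√94 ≈ 19.391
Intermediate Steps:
m(D, I) = 41 + 29*D
O(M) = 418 (O(M) = 41 + 29*13 = 41 + 377 = 418)
√(O(-1628) + w(14*(g(3) - 6))) = √(418 + 14*(3 - 6)) = √(418 + 14*(-3)) = √(418 - 42) = √376 = 2*√94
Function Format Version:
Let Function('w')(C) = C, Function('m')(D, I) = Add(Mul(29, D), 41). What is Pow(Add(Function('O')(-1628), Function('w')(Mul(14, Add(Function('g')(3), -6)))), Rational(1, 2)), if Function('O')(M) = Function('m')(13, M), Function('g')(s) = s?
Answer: Mul(2, Pow(94, Rational(1, 2))) ≈ 19.391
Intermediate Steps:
Function('m')(D, I) = Add(41, Mul(29, D))
Function('O')(M) = 418 (Function('O')(M) = Add(41, Mul(29, 13)) = Add(41, 377) = 418)
Pow(Add(Function('O')(-1628), Function('w')(Mul(14, Add(Function('g')(3), -6)))), Rational(1, 2)) = Pow(Add(418, Mul(14, Add(3, -6))), Rational(1, 2)) = Pow(Add(418, Mul(14, -3)), Rational(1, 2)) = Pow(Add(418, -42), Rational(1, 2)) = Pow(376, Rational(1, 2)) = Mul(2, Pow(94, Rational(1, 2)))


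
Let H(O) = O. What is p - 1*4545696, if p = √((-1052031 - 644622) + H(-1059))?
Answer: -4545696 + 4*I*√106107 ≈ -4.5457e+6 + 1303.0*I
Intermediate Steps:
p = 4*I*√106107 (p = √((-1052031 - 644622) - 1059) = √(-1696653 - 1059) = √(-1697712) = 4*I*√106107 ≈ 1303.0*I)
p - 1*4545696 = 4*I*√106107 - 1*4545696 = 4*I*√106107 - 4545696 = -4545696 + 4*I*√106107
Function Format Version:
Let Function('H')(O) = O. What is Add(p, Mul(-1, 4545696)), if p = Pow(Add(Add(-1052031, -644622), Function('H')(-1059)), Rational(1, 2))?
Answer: Add(-4545696, Mul(4, I, Pow(106107, Rational(1, 2)))) ≈ Add(-4.5457e+6, Mul(1303.0, I))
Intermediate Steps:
p = Mul(4, I, Pow(106107, Rational(1, 2))) (p = Pow(Add(Add(-1052031, -644622), -1059), Rational(1, 2)) = Pow(Add(-1696653, -1059), Rational(1, 2)) = Pow(-1697712, Rational(1, 2)) = Mul(4, I, Pow(106107, Rational(1, 2))) ≈ Mul(1303.0, I))
Add(p, Mul(-1, 4545696)) = Add(Mul(4, I, Pow(106107, Rational(1, 2))), Mul(-1, 4545696)) = Add(Mul(4, I, Pow(106107, Rational(1, 2))), -4545696) = Add(-4545696, Mul(4, I, Pow(106107, Rational(1, 2))))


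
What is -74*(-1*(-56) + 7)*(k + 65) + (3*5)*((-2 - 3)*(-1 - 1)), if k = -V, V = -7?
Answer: -335514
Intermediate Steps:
k = 7 (k = -1*(-7) = 7)
-74*(-1*(-56) + 7)*(k + 65) + (3*5)*((-2 - 3)*(-1 - 1)) = -74*(-1*(-56) + 7)*(7 + 65) + (3*5)*((-2 - 3)*(-1 - 1)) = -74*(56 + 7)*72 + 15*(-5*(-2)) = -4662*72 + 15*10 = -74*4536 + 150 = -335664 + 150 = -335514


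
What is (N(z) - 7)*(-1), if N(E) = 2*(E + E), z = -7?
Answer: 35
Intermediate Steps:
N(E) = 4*E (N(E) = 2*(2*E) = 4*E)
(N(z) - 7)*(-1) = (4*(-7) - 7)*(-1) = (-28 - 7)*(-1) = -35*(-1) = 35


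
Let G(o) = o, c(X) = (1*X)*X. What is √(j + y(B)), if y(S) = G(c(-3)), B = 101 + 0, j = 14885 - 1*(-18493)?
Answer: √33387 ≈ 182.72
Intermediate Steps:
j = 33378 (j = 14885 + 18493 = 33378)
B = 101
c(X) = X² (c(X) = X*X = X²)
y(S) = 9 (y(S) = (-3)² = 9)
√(j + y(B)) = √(33378 + 9) = √33387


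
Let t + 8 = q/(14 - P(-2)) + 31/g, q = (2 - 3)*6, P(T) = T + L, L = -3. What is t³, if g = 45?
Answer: -277295358761/625026375 ≈ -443.65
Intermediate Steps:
P(T) = -3 + T (P(T) = T - 3 = -3 + T)
q = -6 (q = -1*6 = -6)
t = -6521/855 (t = -8 + (-6/(14 - (-3 - 2)) + 31/45) = -8 + (-6/(14 - 1*(-5)) + 31*(1/45)) = -8 + (-6/(14 + 5) + 31/45) = -8 + (-6/19 + 31/45) = -8 + 319/855 = -6521/855 ≈ -7.6269)
t³ = (-6521/855)³ = -277295358761/625026375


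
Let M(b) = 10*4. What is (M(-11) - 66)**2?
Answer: 676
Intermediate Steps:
M(b) = 40
(M(-11) - 66)**2 = (40 - 66)**2 = (-26)**2 = 676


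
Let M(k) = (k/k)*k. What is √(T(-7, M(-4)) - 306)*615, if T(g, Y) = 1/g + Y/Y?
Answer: 1230*I*√3738/7 ≈ 10743.0*I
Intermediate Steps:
M(k) = k (M(k) = 1*k = k)
T(g, Y) = 1 + 1/g (T(g, Y) = 1/g + 1 = 1 + 1/g)
√(T(-7, M(-4)) - 306)*615 = √((1 - 7)/(-7) - 306)*615 = √(-⅐*(-6) - 306)*615 = √(6/7 - 306)*615 = √(-2136/7)*615 = (2*I*√3738/7)*615 = 1230*I*√3738/7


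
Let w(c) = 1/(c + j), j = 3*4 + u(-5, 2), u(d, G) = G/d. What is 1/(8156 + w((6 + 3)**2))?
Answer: 463/3776233 ≈ 0.00012261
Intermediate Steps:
j = 58/5 (j = 3*4 + 2/(-5) = 12 + 2*(-1/5) = 12 - 2/5 = 58/5 ≈ 11.600)
w(c) = 1/(58/5 + c) (w(c) = 1/(c + 58/5) = 1/(58/5 + c))
1/(8156 + w((6 + 3)**2)) = 1/(8156 + 5/(58 + 5*(6 + 3)**2)) = 1/(8156 + 5/(58 + 5*9**2)) = 1/(8156 + 5/(58 + 5*81)) = 1/(8156 + 5/(58 + 405)) = 1/(8156 + 5/463) = 1/(3776233/463) = 463/3776233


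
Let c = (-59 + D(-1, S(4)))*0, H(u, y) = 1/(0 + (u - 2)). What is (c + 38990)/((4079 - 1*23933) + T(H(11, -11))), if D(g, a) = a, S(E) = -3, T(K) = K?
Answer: -70182/35737 ≈ -1.9638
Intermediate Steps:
H(u, y) = 1/(-2 + u) (H(u, y) = 1/(0 + (-2 + u)) = 1/(-2 + u))
c = 0 (c = (-59 - 3)*0 = -62*0 = 0)
(c + 38990)/((4079 - 1*23933) + T(H(11, -11))) = (0 + 38990)/((4079 - 1*23933) + 1/(-2 + 11)) = 38990/((4079 - 23933) + 1/9) = 38990/(-19854 + 1/9) = 38990/(-178685/9) = 38990*(-9/178685) = -70182/35737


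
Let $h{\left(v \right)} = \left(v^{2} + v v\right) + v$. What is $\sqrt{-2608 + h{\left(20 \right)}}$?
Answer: $2 i \sqrt{447} \approx 42.285 i$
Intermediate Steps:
$h{\left(v \right)} = v + 2 v^{2}$ ($h{\left(v \right)} = \left(v^{2} + v^{2}\right) + v = 2 v^{2} + v = v + 2 v^{2}$)
$\sqrt{-2608 + h{\left(20 \right)}} = \sqrt{-2608 + 20 \left(1 + 2 \cdot 20\right)} = \sqrt{-2608 + 20 \left(1 + 40\right)} = \sqrt{-2608 + 20 \cdot 41} = \sqrt{-2608 + 820} = \sqrt{-1788} = 2 i \sqrt{447}$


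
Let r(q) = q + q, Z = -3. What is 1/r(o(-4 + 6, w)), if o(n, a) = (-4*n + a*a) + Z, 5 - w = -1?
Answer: 1/50 ≈ 0.020000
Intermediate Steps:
w = 6 (w = 5 - 1*(-1) = 5 + 1 = 6)
o(n, a) = -3 + a² - 4*n (o(n, a) = (-4*n + a*a) - 3 = (-4*n + a²) - 3 = (a² - 4*n) - 3 = -3 + a² - 4*n)
r(q) = 2*q
1/r(o(-4 + 6, w)) = 1/(2*(-3 + 6² - 4*(-4 + 6))) = 1/(2*(-3 + 36 - 4*2)) = 1/(2*(-3 + 36 - 8)) = 1/(2*25) = 1/50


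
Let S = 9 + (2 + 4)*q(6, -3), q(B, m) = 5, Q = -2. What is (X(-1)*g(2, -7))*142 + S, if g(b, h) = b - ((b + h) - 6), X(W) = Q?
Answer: -3653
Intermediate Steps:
X(W) = -2
g(b, h) = 6 - h (g(b, h) = b - (-6 + b + h) = b + (6 - b - h) = 6 - h)
S = 39 (S = 9 + (2 + 4)*5 = 9 + 6*5 = 9 + 30 = 39)
(X(-1)*g(2, -7))*142 + S = -2*(6 - 1*(-7))*142 + 39 = -2*(6 + 7)*142 + 39 = -2*13*142 + 39 = -26*142 + 39 = -3692 + 39 = -3653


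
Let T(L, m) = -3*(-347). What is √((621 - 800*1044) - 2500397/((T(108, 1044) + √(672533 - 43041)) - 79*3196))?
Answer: √(-209846547100 + 1669158*√157373)/√(251443 - 2*√157373) ≈ 913.55*I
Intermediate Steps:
T(L, m) = 1041
√((621 - 800*1044) - 2500397/((T(108, 1044) + √(672533 - 43041)) - 79*3196)) = √((621 - 800*1044) - 2500397/((1041 + √(672533 - 43041)) - 79*3196)) = √((621 - 835200) - 2500397/((1041 + √629492) - 252484)) = √(-834579 - 2500397/((1041 + 2*√157373) - 252484)) = √(-834579 - 2500397/(-251443 + 2*√157373))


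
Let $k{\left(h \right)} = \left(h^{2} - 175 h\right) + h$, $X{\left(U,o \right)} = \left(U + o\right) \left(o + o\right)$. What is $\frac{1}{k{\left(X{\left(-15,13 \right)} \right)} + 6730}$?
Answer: $\frac{1}{18482} \approx 5.4107 \cdot 10^{-5}$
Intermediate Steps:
$X{\left(U,o \right)} = 2 o \left(U + o\right)$ ($X{\left(U,o \right)} = \left(U + o\right) 2 o = 2 o \left(U + o\right)$)
$k{\left(h \right)} = h^{2} - 174 h$
$\frac{1}{k{\left(X{\left(-15,13 \right)} \right)} + 6730} = \frac{1}{2 \cdot 13 \left(-15 + 13\right) \left(-174 + 2 \cdot 13 \left(-15 + 13\right)\right) + 6730} = \frac{1}{2 \cdot 13 \left(-2\right) \left(-174 + 2 \cdot 13 \left(-2\right)\right) + 6730} = \frac{1}{- 52 \left(-174 - 52\right) + 6730} = \frac{1}{\left(-52\right) \left(-226\right) + 6730} = \frac{1}{11752 + 6730} = \frac{1}{18482}$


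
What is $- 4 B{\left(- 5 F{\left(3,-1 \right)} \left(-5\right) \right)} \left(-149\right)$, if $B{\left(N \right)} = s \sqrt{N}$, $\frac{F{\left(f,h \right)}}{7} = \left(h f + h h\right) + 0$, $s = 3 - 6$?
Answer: $- 8940 i \sqrt{14} \approx - 33450.0 i$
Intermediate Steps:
$s = -3$ ($s = 3 - 6 = -3$)
$F{\left(f,h \right)} = 7 h^{2} + 7 f h$ ($F{\left(f,h \right)} = 7 \left(\left(h f + h h\right) + 0\right) = 7 \left(\left(f h + h^{2}\right) + 0\right) = 7 \left(\left(h^{2} + f h\right) + 0\right) = 7 \left(h^{2} + f h\right) = 7 h^{2} + 7 f h$)
$B{\left(N \right)} = - 3 \sqrt{N}$
$- 4 B{\left(- 5 F{\left(3,-1 \right)} \left(-5\right) \right)} \left(-149\right) = - 4 \left(- 3 \sqrt{- 5 \cdot 7 \left(-1\right) \left(3 - 1\right) \left(-5\right)}\right) \left(-149\right) = - 4 \left(- 3 \sqrt{- 5 \cdot 7 \left(-1\right) 2 \left(-5\right)}\right) \left(-149\right) = - 4 \left(- 3 \sqrt{\left(-5\right) \left(-14\right) \left(-5\right)}\right) \left(-149\right) = - 4 \left(- 3 \sqrt{70 \left(-5\right)}\right) \left(-149\right) = - 4 \left(- 3 \sqrt{-350}\right) \left(-149\right) = - 4 \left(- 3 \cdot 5 i \sqrt{14}\right) \left(-149\right) = - 4 \left(- 15 i \sqrt{14}\right) \left(-149\right) = 60 i \sqrt{14} \left(-149\right) = - 8940 i \sqrt{14}$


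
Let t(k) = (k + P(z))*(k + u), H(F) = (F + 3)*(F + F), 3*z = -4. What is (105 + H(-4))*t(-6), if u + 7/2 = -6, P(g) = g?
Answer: 38533/3 ≈ 12844.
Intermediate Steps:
z = -4/3 (z = (⅓)*(-4) = -4/3 ≈ -1.3333)
H(F) = 2*F*(3 + F) (H(F) = (3 + F)*(2*F) = 2*F*(3 + F))
u = -19/2 (u = -7/2 - 6 = -19/2 ≈ -9.5000)
t(k) = (-19/2 + k)*(-4/3 + k) (t(k) = (k - 4/3)*(k - 19/2) = (-4/3 + k)*(-19/2 + k) = (-19/2 + k)*(-4/3 + k))
(105 + H(-4))*t(-6) = (105 + 2*(-4)*(3 - 4))*(38/3 + (-6)² - 65/6*(-6)) = (105 + 2*(-4)*(-1))*(38/3 + 36 + 65) = (105 + 8)*(341/3) = 113*(341/3) = 38533/3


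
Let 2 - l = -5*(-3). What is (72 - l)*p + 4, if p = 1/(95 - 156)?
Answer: 159/61 ≈ 2.6066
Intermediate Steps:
l = -13 (l = 2 - (-5)*(-3) = 2 - 1*15 = 2 - 15 = -13)
p = -1/61 (p = 1/(-61) = -1/61 ≈ -0.016393)
(72 - l)*p + 4 = (72 - 1*(-13))*(-1/61) + 4 = (72 + 13)*(-1/61) + 4 = 85*(-1/61) + 4 = -85/61 + 4 = 159/61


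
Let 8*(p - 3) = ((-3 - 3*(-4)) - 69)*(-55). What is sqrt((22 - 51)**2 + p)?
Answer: sqrt(5026)/2 ≈ 35.447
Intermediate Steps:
p = 831/2 (p = 3 + (((-3 - 3*(-4)) - 69)*(-55))/8 = 3 + (((-3 + 12) - 69)*(-55))/8 = 3 + ((9 - 69)*(-55))/8 = 3 + (-60*(-55))/8 = 3 + (1/8)*3300 = 3 + 825/2 = 831/2 ≈ 415.50)
sqrt((22 - 51)**2 + p) = sqrt((22 - 51)**2 + 831/2) = sqrt((-29)**2 + 831/2) = sqrt(841 + 831/2) = sqrt(2513/2) = sqrt(5026)/2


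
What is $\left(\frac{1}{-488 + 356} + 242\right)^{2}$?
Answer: $\frac{1020355249}{17424} \approx 58560.0$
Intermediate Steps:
$\left(\frac{1}{-488 + 356} + 242\right)^{2} = \left(\frac{1}{-132} + 242\right)^{2} = \left(- \frac{1}{132} + 242\right)^{2} = \left(\frac{31943}{132}\right)^{2} = \frac{1020355249}{17424}$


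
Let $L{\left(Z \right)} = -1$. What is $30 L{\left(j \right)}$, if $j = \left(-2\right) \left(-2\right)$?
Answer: $-30$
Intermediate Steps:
$j = 4$
$30 L{\left(j \right)} = 30 \left(-1\right) = -30$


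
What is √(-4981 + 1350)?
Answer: I*√3631 ≈ 60.258*I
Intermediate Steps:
√(-4981 + 1350) = √(-3631) = I*√3631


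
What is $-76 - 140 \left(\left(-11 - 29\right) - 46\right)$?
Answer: $11964$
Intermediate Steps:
$-76 - 140 \left(\left(-11 - 29\right) - 46\right) = -76 - 140 \left(-40 - 46\right) = -76 - -12040 = -76 + 12040 = 11964$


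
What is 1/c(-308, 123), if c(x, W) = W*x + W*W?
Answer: -1/22755 ≈ -4.3946e-5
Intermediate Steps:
c(x, W) = W² + W*x (c(x, W) = W*x + W² = W² + W*x)
1/c(-308, 123) = 1/(123*(123 - 308)) = 1/(123*(-185)) = 1/(-22755) = -1/22755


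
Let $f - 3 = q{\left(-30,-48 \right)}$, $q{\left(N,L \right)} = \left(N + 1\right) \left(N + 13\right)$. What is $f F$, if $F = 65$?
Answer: $32240$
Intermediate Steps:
$q{\left(N,L \right)} = \left(1 + N\right) \left(13 + N\right)$
$f = 496$ ($f = 3 + \left(13 + \left(-30\right)^{2} + 14 \left(-30\right)\right) = 3 + \left(13 + 900 - 420\right) = 3 + 493 = 496$)
$f F = 496 \cdot 65 = 32240$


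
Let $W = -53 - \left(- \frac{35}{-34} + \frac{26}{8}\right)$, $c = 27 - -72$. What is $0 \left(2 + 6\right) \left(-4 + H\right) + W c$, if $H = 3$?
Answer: $- \frac{385605}{68} \approx -5670.7$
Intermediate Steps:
$c = 99$ ($c = 27 + 72 = 99$)
$W = - \frac{3895}{68}$ ($W = -53 - \left(\left(-35\right) \left(- \frac{1}{34}\right) + 26 \cdot \frac{1}{8}\right) = -53 - \left(\frac{35}{34} + \frac{13}{4}\right) = -53 - \frac{291}{68} = - \frac{3895}{68} \approx -57.279$)
$0 \left(2 + 6\right) \left(-4 + H\right) + W c = 0 \left(2 + 6\right) \left(-4 + 3\right) - \frac{385605}{68} = 0 \cdot 8 \left(-1\right) - \frac{385605}{68} = 0 \left(-8\right) - \frac{385605}{68} = 0 - \frac{385605}{68} = - \frac{385605}{68}$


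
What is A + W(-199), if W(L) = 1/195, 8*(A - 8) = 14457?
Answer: 2831603/1560 ≈ 1815.1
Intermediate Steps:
A = 14521/8 (A = 8 + (1/8)*14457 = 8 + 14457/8 = 14521/8 ≈ 1815.1)
W(L) = 1/195
A + W(-199) = 14521/8 + 1/195 = 2831603/1560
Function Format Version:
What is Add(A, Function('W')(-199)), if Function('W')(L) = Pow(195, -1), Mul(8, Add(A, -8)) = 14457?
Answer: Rational(2831603, 1560) ≈ 1815.1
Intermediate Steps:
A = Rational(14521, 8) (A = Add(8, Mul(Rational(1, 8), 14457)) = Add(8, Rational(14457, 8)) = Rational(14521, 8) ≈ 1815.1)
Function('W')(L) = Rational(1, 195)
Add(A, Function('W')(-199)) = Add(Rational(14521, 8), Rational(1, 195)) = Rational(2831603, 1560)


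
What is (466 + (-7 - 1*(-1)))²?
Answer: 211600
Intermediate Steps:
(466 + (-7 - 1*(-1)))² = (466 + (-7 + 1))² = (466 - 6)² = 460² = 211600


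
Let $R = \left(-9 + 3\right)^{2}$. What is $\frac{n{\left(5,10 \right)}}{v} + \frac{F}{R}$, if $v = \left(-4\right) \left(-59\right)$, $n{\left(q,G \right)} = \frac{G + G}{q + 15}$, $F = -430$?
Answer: $- \frac{25361}{2124} \approx -11.94$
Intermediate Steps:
$n{\left(q,G \right)} = \frac{2 G}{15 + q}$
$R = 36$ ($R = \left(-6\right)^{2} = 36$)
$v = 236$
$\frac{n{\left(5,10 \right)}}{v} + \frac{F}{R} = \frac{2 \cdot 10 \frac{1}{15 + 5}}{236} - \frac{430}{36} = 2 \cdot 10 \cdot \frac{1}{20} \cdot \frac{1}{236} - \frac{215}{18} = 1 \cdot \frac{1}{236} - \frac{215}{18} = \frac{1}{236} - \frac{215}{18} = - \frac{25361}{2124}$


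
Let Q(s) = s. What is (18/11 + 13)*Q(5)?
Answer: 805/11 ≈ 73.182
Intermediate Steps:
(18/11 + 13)*Q(5) = (18/11 + 13)*5 = (161/11)*5 = 805/11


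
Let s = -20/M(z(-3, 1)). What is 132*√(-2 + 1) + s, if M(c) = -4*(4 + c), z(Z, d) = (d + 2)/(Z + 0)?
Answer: 5/3 + 132*I ≈ 1.6667 + 132.0*I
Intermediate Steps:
z(Z, d) = (2 + d)/Z
M(c) = -16 - 4*c
s = 5/3 (s = -20/(-16 - 4*(2 + 1)/(-3)) = -20/(-16 - (-4)*3/3) = -20/(-16 - 4*(-1)) = -20/(-16 + 4) = -20/(-12) = -20*(-1/12) = 5/3 ≈ 1.6667)
132*√(-2 + 1) + s = 132*√(-2 + 1) + 5/3 = 132*√(-1) + 5/3 = 132*I + 5/3 = 5/3 + 132*I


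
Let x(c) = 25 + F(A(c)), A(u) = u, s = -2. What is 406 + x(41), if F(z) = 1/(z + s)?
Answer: 16810/39 ≈ 431.03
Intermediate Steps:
F(z) = 1/(-2 + z) (F(z) = 1/(z - 2) = 1/(-2 + z))
x(c) = 25 + 1/(-2 + c)
406 + x(41) = 406 + (-49 + 25*41)/(-2 + 41) = 406 + (-49 + 1025)/39 = 406 + (1/39)*976 = 406 + 976/39 = 16810/39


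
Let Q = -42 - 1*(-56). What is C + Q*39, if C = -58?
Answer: 488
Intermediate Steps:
Q = 14 (Q = -42 + 56 = 14)
C + Q*39 = -58 + 14*39 = -58 + 546 = 488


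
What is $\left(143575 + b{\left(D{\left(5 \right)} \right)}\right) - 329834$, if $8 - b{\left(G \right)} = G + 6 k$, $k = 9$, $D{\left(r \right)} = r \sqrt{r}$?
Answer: $-186305 - 5 \sqrt{5} \approx -1.8632 \cdot 10^{5}$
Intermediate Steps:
$D{\left(r \right)} = r^{\frac{3}{2}}$
$b{\left(G \right)} = -46 - G$ ($b{\left(G \right)} = 8 - \left(G + 6 \cdot 9\right) = 8 - \left(G + 54\right) = 8 - \left(54 + G\right) = -46 - G$)
$\left(143575 + b{\left(D{\left(5 \right)} \right)}\right) - 329834 = \left(143575 - \left(46 + 5^{\frac{3}{2}}\right)\right) - 329834 = \left(143575 - \left(46 + 5 \sqrt{5}\right)\right) - 329834 = \left(143529 - 5 \sqrt{5}\right) - 329834 = -186305 - 5 \sqrt{5}$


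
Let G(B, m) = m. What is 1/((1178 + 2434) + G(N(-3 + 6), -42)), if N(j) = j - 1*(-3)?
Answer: 1/3570 ≈ 0.00028011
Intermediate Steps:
N(j) = 3 + j (N(j) = j + 3 = 3 + j)
1/((1178 + 2434) + G(N(-3 + 6), -42)) = 1/((1178 + 2434) - 42) = 1/(3612 - 42) = 1/3570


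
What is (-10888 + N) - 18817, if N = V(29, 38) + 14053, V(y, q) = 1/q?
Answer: -594775/38 ≈ -15652.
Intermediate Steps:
N = 534015/38 (N = 1/38 + 14053 = 534015/38 ≈ 14053.)
(-10888 + N) - 18817 = (-10888 + 534015/38) - 18817 = 120271/38 - 18817 = -594775/38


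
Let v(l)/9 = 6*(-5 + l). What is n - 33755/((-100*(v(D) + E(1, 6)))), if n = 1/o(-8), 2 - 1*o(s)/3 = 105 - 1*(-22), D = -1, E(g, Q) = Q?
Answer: -169199/159000 ≈ -1.0641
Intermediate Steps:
v(l) = -270 + 54*l (v(l) = 9*(6*(-5 + l)) = 9*(-30 + 6*l) = -270 + 54*l)
o(s) = -375 (o(s) = 6 - 3*(105 - 1*(-22)) = 6 - 3*(105 + 22) = 6 - 3*127 = 6 - 381 = -375)
n = -1/375 (n = 1/(-375) = -1/375 ≈ -0.0026667)
n - 33755/((-100*(v(D) + E(1, 6)))) = -1/375 - 33755/((-100*((-270 + 54*(-1)) + 6))) = -1/375 - 33755/((-100*((-270 - 54) + 6))) = -1/375 - 33755/((-100*(-324 + 6))) = -1/375 - 33755/((-100*(-318))) = -1/375 - 33755/31800 = -1/375 - 1*6751/6360 = -1/375 - 6751/6360 = -169199/159000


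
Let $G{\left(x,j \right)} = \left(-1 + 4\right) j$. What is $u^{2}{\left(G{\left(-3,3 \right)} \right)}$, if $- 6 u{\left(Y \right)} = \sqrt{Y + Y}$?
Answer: $\frac{1}{2} \approx 0.5$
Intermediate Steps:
$G{\left(x,j \right)} = 3 j$
$u{\left(Y \right)} = - \frac{\sqrt{2} \sqrt{Y}}{6}$ ($u{\left(Y \right)} = - \frac{\sqrt{Y + Y}}{6} = - \frac{\sqrt{2 Y}}{6} = - \frac{\sqrt{2} \sqrt{Y}}{6}$)
$u^{2}{\left(G{\left(-3,3 \right)} \right)} = \left(- \frac{\sqrt{2} \sqrt{3 \cdot 3}}{6}\right)^{2} = \left(- \frac{\sqrt{2} \sqrt{9}}{6}\right)^{2} = \left(\left(- \frac{1}{6}\right) \sqrt{2} \cdot 3\right)^{2} = \left(- \frac{\sqrt{2}}{2}\right)^{2} = \frac{1}{2}$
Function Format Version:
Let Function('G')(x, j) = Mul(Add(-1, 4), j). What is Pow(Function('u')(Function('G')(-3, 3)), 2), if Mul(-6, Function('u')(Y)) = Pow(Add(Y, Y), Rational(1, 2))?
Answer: Rational(1, 2) ≈ 0.50000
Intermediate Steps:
Function('G')(x, j) = Mul(3, j)
Function('u')(Y) = Mul(Rational(-1, 6), Pow(2, Rational(1, 2)), Pow(Y, Rational(1, 2))) (Function('u')(Y) = Mul(Rational(-1, 6), Pow(Add(Y, Y), Rational(1, 2))) = Mul(Rational(-1, 6), Pow(Mul(2, Y), Rational(1, 2))) = Mul(Rational(-1, 6), Mul(Pow(2, Rational(1, 2)), Pow(Y, Rational(1, 2)))) = Mul(Rational(-1, 6), Pow(2, Rational(1, 2)), Pow(Y, Rational(1, 2))))
Pow(Function('u')(Function('G')(-3, 3)), 2) = Pow(Mul(Rational(-1, 6), Pow(2, Rational(1, 2)), Pow(Mul(3, 3), Rational(1, 2))), 2) = Pow(Mul(Rational(-1, 6), Pow(2, Rational(1, 2)), Pow(9, Rational(1, 2))), 2) = Pow(Mul(Rational(-1, 6), Pow(2, Rational(1, 2)), 3), 2) = Pow(Mul(Rational(-1, 2), Pow(2, Rational(1, 2))), 2) = Rational(1, 2)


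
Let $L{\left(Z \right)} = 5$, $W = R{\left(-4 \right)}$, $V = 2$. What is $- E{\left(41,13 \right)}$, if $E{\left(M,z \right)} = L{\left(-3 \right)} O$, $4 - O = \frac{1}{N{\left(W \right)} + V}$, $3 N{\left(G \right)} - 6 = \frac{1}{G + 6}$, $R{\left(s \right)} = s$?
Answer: $- \frac{94}{5} \approx -18.8$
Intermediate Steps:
$W = -4$
$N{\left(G \right)} = 2 + \frac{1}{3 \left(6 + G\right)}$ ($N{\left(G \right)} = 2 + \frac{1}{3 \left(G + 6\right)} = 2 + \frac{1}{3 \left(6 + G\right)}$)
$O = \frac{94}{25}$ ($O = 4 - \frac{1}{\frac{37 + 6 \left(-4\right)}{3 \left(6 - 4\right)} + 2} = 4 - \frac{1}{\frac{37 - 24}{3 \cdot 2} + 2} = 4 - \frac{1}{\frac{1}{3} \cdot \frac{1}{2} \cdot 13 + 2} = 4 - \frac{1}{\frac{13}{6} + 2} = 4 - \frac{1}{\frac{25}{6}} = 4 - \frac{6}{25} = \frac{94}{25} \approx 3.76$)
$E{\left(M,z \right)} = \frac{94}{5}$ ($E{\left(M,z \right)} = 5 \cdot \frac{94}{25} = \frac{94}{5}$)
$- E{\left(41,13 \right)} = \left(-1\right) \frac{94}{5} = - \frac{94}{5}$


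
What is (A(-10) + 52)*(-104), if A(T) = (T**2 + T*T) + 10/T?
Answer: -26104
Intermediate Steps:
A(T) = 2*T**2 + 10/T (A(T) = (T**2 + T**2) + 10/T = 2*T**2 + 10/T)
(A(-10) + 52)*(-104) = (2*(5 + (-10)**3)/(-10) + 52)*(-104) = (2*(-1/10)*(5 - 1000) + 52)*(-104) = (2*(-1/10)*(-995) + 52)*(-104) = (199 + 52)*(-104) = 251*(-104) = -26104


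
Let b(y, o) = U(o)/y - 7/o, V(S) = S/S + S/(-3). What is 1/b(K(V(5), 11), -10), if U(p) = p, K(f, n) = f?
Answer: 10/157 ≈ 0.063694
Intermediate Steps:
V(S) = 1 - S/3 (V(S) = 1 + S*(-⅓) = 1 - S/3)
b(y, o) = -7/o + o/y (b(y, o) = o/y - 7/o = -7/o + o/y)
1/b(K(V(5), 11), -10) = 1/(-7/(-10) - 10/(1 - ⅓*5)) = 1/(-7*(-⅒) - 10/(1 - 5/3)) = 1/(7/10 - 10/(-⅔)) = 1/(7/10 - 10*(-3/2)) = 1/(7/10 + 15) = 1/(157/10) = 10/157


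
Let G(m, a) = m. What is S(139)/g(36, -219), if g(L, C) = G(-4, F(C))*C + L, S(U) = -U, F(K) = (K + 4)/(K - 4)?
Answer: -139/912 ≈ -0.15241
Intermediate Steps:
F(K) = (4 + K)/(-4 + K)
g(L, C) = L - 4*C (g(L, C) = -4*C + L = L - 4*C)
S(139)/g(36, -219) = (-1*139)/(36 - 4*(-219)) = -139/(36 + 876) = -139/912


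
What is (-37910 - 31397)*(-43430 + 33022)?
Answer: 721347256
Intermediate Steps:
(-37910 - 31397)*(-43430 + 33022) = -69307*(-10408) = 721347256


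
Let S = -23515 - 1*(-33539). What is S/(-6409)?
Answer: -10024/6409 ≈ -1.5641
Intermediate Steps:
S = 10024 (S = -23515 + 33539 = 10024)
S/(-6409) = 10024/(-6409) = 10024*(-1/6409) = -10024/6409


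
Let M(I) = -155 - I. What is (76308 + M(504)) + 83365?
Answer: 159014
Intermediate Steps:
(76308 + M(504)) + 83365 = (76308 + (-155 - 1*504)) + 83365 = (76308 + (-155 - 504)) + 83365 = (76308 - 659) + 83365 = 75649 + 83365 = 159014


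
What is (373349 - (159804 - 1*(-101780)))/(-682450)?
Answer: -22353/136490 ≈ -0.16377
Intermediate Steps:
(373349 - (159804 - 1*(-101780)))/(-682450) = (373349 - (159804 + 101780))*(-1/682450) = (373349 - 1*261584)*(-1/682450) = (373349 - 261584)*(-1/682450) = 111765*(-1/682450) = -22353/136490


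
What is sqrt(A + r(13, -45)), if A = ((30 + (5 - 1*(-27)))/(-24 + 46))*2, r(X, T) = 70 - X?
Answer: sqrt(7579)/11 ≈ 7.9143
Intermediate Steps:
A = 62/11 (A = ((30 + (5 + 27))/22)*2 = ((30 + 32)*(1/22))*2 = (62*(1/22))*2 = (31/11)*2 = 62/11 ≈ 5.6364)
sqrt(A + r(13, -45)) = sqrt(62/11 + (70 - 1*13)) = sqrt(62/11 + (70 - 13)) = sqrt(62/11 + 57) = sqrt(689/11) = sqrt(7579)/11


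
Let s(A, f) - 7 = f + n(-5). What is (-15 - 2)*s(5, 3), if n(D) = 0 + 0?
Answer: -170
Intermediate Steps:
n(D) = 0
s(A, f) = 7 + f (s(A, f) = 7 + (f + 0) = 7 + f)
(-15 - 2)*s(5, 3) = (-15 - 2)*(7 + 3) = -17*10 = -170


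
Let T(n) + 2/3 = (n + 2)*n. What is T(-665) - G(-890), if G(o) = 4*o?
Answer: 1333363/3 ≈ 4.4445e+5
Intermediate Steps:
T(n) = -2/3 + n*(2 + n) (T(n) = -2/3 + (n + 2)*n = -2/3 + (2 + n)*n = -2/3 + n*(2 + n))
T(-665) - G(-890) = (-2/3 + (-665)**2 + 2*(-665)) - 4*(-890) = (-2/3 + 442225 - 1330) - 1*(-3560) = 1322683/3 + 3560 = 1333363/3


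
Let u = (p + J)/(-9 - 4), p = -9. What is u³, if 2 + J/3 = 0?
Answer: 3375/2197 ≈ 1.5362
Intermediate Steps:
J = -6 (J = -6 + 3*0 = -6 + 0 = -6)
u = 15/13 (u = (-9 - 6)/(-9 - 4) = -15/(-13) = -15*(-1/13) = 15/13 ≈ 1.1538)
u³ = (15/13)³ = 3375/2197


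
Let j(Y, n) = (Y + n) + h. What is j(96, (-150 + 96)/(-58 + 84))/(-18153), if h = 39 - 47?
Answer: -1117/235989 ≈ -0.0047333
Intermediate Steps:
h = -8
j(Y, n) = -8 + Y + n (j(Y, n) = (Y + n) - 8 = -8 + Y + n)
j(96, (-150 + 96)/(-58 + 84))/(-18153) = (-8 + 96 + (-150 + 96)/(-58 + 84))/(-18153) = (-8 + 96 - 54/26)*(-1/18153) = (-8 + 96 - 54*1/26)*(-1/18153) = (-8 + 96 - 27/13)*(-1/18153) = (1117/13)*(-1/18153) = -1117/235989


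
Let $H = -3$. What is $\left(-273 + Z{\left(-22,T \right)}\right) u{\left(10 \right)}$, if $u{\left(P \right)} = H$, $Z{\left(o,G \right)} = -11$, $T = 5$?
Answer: $852$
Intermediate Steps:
$u{\left(P \right)} = -3$
$\left(-273 + Z{\left(-22,T \right)}\right) u{\left(10 \right)} = \left(-273 - 11\right) \left(-3\right) = \left(-284\right) \left(-3\right) = 852$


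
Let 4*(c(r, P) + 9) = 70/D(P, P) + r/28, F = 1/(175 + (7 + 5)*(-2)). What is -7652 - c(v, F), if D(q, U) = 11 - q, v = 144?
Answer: -35538039/4648 ≈ -7645.9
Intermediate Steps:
F = 1/151 (F = 1/(175 + 12*(-2)) = 1/(175 - 24) = 1/151 ≈ 0.0066225)
c(r, P) = -9 + r/112 + 35/(2*(11 - P)) (c(r, P) = -9 + (70/(11 - P) + r/28)/4 = -9 + (r/112 + 35/(2*(11 - P))) = -9 + r/112 + 35/(2*(11 - P)))
-7652 - c(v, F) = -7652 - (-1960 + (-1008 + 144)*(-11 + 1/151))/(112*(-11 + 1/151)) = -7652 - (-1960 - 864*(-1660/151))/(112*(-1660/151)) = -7652 - (-151)*(-1960 + 1434240/151)/(112*1660) = -7652 - (-151)*1138280/(112*1660*151) = -7652 - 1*(-28457/4648) = -7652 + 28457/4648 = -35538039/4648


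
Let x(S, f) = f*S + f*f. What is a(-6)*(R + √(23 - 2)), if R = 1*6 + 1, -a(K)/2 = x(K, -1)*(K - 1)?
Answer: 686 + 98*√21 ≈ 1135.1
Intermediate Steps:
x(S, f) = f² + S*f (x(S, f) = S*f + f² = f² + S*f)
a(K) = -2*(1 - K)*(-1 + K) (a(K) = -2*(-(K - 1))*(K - 1) = -2*(-(-1 + K))*(-1 + K) = -2*(1 - K)*(-1 + K))
R = 7 (R = 6 + 1 = 7)
a(-6)*(R + √(23 - 2)) = (2*(-1 - 6)²)*(7 + √(23 - 2)) = (2*(-7)²)*(7 + √21) = (2*49)*(7 + √21) = 98*(7 + √21) = 686 + 98*√21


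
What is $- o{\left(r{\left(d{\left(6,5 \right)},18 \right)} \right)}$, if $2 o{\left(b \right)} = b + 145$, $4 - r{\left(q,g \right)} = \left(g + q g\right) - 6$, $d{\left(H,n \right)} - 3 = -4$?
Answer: $- \frac{155}{2} \approx -77.5$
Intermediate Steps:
$d{\left(H,n \right)} = -1$ ($d{\left(H,n \right)} = 3 - 4 = -1$)
$r{\left(q,g \right)} = 10 - g - g q$ ($r{\left(q,g \right)} = 4 - \left(\left(g + q g\right) - 6\right) = 4 - \left(\left(g + g q\right) - 6\right) = 4 - \left(-6 + g + g q\right) = 10 - g - g q$)
$o{\left(b \right)} = \frac{145}{2} + \frac{b}{2}$ ($o{\left(b \right)} = \frac{b + 145}{2} = \frac{145 + b}{2} = \frac{145}{2} + \frac{b}{2}$)
$- o{\left(r{\left(d{\left(6,5 \right)},18 \right)} \right)} = - (\frac{145}{2} + \frac{10 - 18 - 18 \left(-1\right)}{2}) = - (\frac{145}{2} + \frac{10 - 18 + 18}{2}) = - (\frac{145}{2} + \frac{1}{2} \cdot 10) = - (\frac{145}{2} + 5) = \left(-1\right) \frac{155}{2} = - \frac{155}{2}$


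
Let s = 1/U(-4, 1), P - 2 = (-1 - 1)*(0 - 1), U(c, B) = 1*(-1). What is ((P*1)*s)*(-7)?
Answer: 28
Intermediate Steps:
U(c, B) = -1
P = 4 (P = 2 + (-1 - 1)*(0 - 1) = 2 - 2*(-1) = 2 + 2 = 4)
s = -1 (s = 1/(-1) = -1)
((P*1)*s)*(-7) = ((4*1)*(-1))*(-7) = (4*(-1))*(-7) = -4*(-7) = 28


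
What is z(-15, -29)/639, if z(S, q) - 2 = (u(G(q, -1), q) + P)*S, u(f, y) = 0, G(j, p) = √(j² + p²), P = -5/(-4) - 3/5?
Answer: -31/2556 ≈ -0.012128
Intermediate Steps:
P = 13/20 (P = -5*(-¼) - 3*⅕ = 5/4 - ⅗ = 13/20 ≈ 0.65000)
z(S, q) = 2 + 13*S/20 (z(S, q) = 2 + (0 + 13/20)*S = 2 + 13*S/20)
z(-15, -29)/639 = (2 + (13/20)*(-15))/639 = (2 - 39/4)*(1/639) = -31/4*1/639 = -31/2556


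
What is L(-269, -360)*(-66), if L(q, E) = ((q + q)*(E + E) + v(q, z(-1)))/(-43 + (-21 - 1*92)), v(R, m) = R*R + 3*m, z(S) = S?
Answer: 2528449/13 ≈ 1.9450e+5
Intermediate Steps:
v(R, m) = R**2 + 3*m
L(q, E) = 1/52 - q**2/156 - E*q/39 (L(q, E) = ((q + q)*(E + E) + (q**2 + 3*(-1)))/(-43 + (-21 - 1*92)) = ((2*q)*(2*E) + (q**2 - 3))/(-43 + (-21 - 92)) = (4*E*q + (-3 + q**2))/(-43 - 113) = (-3 + q**2 + 4*E*q)/(-156) = (-3 + q**2 + 4*E*q)*(-1/156) = 1/52 - q**2/156 - E*q/39)
L(-269, -360)*(-66) = (1/52 - 1/156*(-269)**2 - 1/39*(-360)*(-269))*(-66) = (1/52 - 1/156*72361 - 32280/13)*(-66) = (1/52 - 72361/156 - 32280/13)*(-66) = -229859/78*(-66) = 2528449/13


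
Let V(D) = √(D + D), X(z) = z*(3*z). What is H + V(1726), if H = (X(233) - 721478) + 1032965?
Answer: 474354 + 2*√863 ≈ 4.7441e+5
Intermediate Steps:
X(z) = 3*z²
H = 474354 (H = (3*233² - 721478) + 1032965 = (3*54289 - 721478) + 1032965 = (162867 - 721478) + 1032965 = -558611 + 1032965 = 474354)
V(D) = √2*√D (V(D) = √(2*D) = √2*√D)
H + V(1726) = 474354 + √2*√1726 = 474354 + 2*√863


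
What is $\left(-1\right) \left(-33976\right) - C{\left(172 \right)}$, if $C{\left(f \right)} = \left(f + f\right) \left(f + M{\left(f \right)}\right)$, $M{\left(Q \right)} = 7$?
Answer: $-27600$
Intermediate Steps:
$C{\left(f \right)} = 2 f \left(7 + f\right)$ ($C{\left(f \right)} = \left(f + f\right) \left(f + 7\right) = 2 f \left(7 + f\right)$)
$\left(-1\right) \left(-33976\right) - C{\left(172 \right)} = \left(-1\right) \left(-33976\right) - 2 \cdot 172 \left(7 + 172\right) = 33976 - 2 \cdot 172 \cdot 179 = 33976 - 61576 = -27600$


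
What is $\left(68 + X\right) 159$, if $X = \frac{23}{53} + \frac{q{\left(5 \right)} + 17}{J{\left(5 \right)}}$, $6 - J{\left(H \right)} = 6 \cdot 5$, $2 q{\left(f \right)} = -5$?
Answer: $\frac{172559}{16} \approx 10785.0$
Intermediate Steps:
$q{\left(f \right)} = - \frac{5}{2}$ ($q{\left(f \right)} = \frac{1}{2} \left(-5\right) = - \frac{5}{2}$)
$J{\left(H \right)} = -24$ ($J{\left(H \right)} = 6 - 6 \cdot 5 = 6 - 30 = -24$)
$X = - \frac{433}{2544}$ ($X = \frac{23}{53} + \frac{- \frac{5}{2} + 17}{-24} = 23 \cdot \frac{1}{53} + \frac{29}{2} \left(- \frac{1}{24}\right) = \frac{23}{53} - \frac{29}{48} = - \frac{433}{2544} \approx -0.1702$)
$\left(68 + X\right) 159 = \left(68 - \frac{433}{2544}\right) 159 = \frac{172559}{2544} \cdot 159 = \frac{172559}{16}$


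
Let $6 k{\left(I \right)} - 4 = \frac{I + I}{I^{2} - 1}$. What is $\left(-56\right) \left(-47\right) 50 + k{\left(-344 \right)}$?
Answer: $\frac{46718894326}{355005} \approx 1.316 \cdot 10^{5}$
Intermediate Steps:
$k{\left(I \right)} = \frac{2}{3} + \frac{I}{3 \left(-1 + I^{2}\right)}$ ($k{\left(I \right)} = \frac{2}{3} + \frac{\left(I + I\right) \frac{1}{I^{2} - 1}}{6} = \frac{2}{3} + \frac{2 I \frac{1}{-1 + I^{2}}}{6} = \frac{2}{3} + \frac{I}{3 \left(-1 + I^{2}\right)}$)
$\left(-56\right) \left(-47\right) 50 + k{\left(-344 \right)} = \left(-56\right) \left(-47\right) 50 + \frac{-2 - 344 + 2 \left(-344\right)^{2}}{3 \left(-1 + \left(-344\right)^{2}\right)} = 2632 \cdot 50 + \frac{-2 - 344 + 2 \cdot 118336}{3 \left(-1 + 118336\right)} = 131600 + \frac{-2 - 344 + 236672}{3 \cdot 118335} = 131600 + \frac{1}{3} \cdot \frac{1}{118335} \cdot 236326 = 131600 + \frac{236326}{355005} = \frac{46718894326}{355005}$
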